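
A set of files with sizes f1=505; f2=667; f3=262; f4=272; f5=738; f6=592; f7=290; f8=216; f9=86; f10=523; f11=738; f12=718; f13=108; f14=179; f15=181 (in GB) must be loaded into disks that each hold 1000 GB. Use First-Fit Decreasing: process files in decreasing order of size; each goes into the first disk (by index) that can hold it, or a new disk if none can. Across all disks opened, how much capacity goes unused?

Sorted descending: 738, 738, 718, 667, 592, 523, 505, 290, 272, 262, 216, 181, 179, 108, 86.
Put 738 GB in disk 1; 262 GB remain.
Put 738 GB in disk 2; 262 GB remain.
Put 718 GB in disk 3; 282 GB remain.
Put 667 GB in disk 4; 333 GB remain.
Put 592 GB in disk 5; 408 GB remain.
Put 523 GB in disk 6; 477 GB remain.
Put 505 GB in disk 7; 495 GB remain.
Put 290 GB in disk 4; 43 GB remain.
Put 272 GB in disk 3; 10 GB remain.
Put 262 GB in disk 1; 0 GB remain.
Put 216 GB in disk 2; 46 GB remain.
Put 181 GB in disk 5; 227 GB remain.
Put 179 GB in disk 5; 48 GB remain.
Put 108 GB in disk 6; 369 GB remain.
Put 86 GB in disk 6; 283 GB remain.
7 disks × 1000 GB = 7000 GB; used 6075 GB; unused 925 GB.

925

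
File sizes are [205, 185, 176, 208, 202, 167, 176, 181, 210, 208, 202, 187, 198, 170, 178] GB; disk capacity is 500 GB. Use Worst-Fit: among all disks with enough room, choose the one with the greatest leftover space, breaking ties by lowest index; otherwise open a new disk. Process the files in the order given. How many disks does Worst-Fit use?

8

205 GB → disk 1 (remaining 295 GB)
185 GB → disk 1 (remaining 110 GB)
176 GB → disk 2 (remaining 324 GB)
208 GB → disk 2 (remaining 116 GB)
202 GB → disk 3 (remaining 298 GB)
167 GB → disk 3 (remaining 131 GB)
176 GB → disk 4 (remaining 324 GB)
181 GB → disk 4 (remaining 143 GB)
210 GB → disk 5 (remaining 290 GB)
208 GB → disk 5 (remaining 82 GB)
202 GB → disk 6 (remaining 298 GB)
187 GB → disk 6 (remaining 111 GB)
198 GB → disk 7 (remaining 302 GB)
170 GB → disk 7 (remaining 132 GB)
178 GB → disk 8 (remaining 322 GB)
Final disks: [205,185] [176,208] [202,167] [176,181] [210,208] [202,187] [198,170] [178].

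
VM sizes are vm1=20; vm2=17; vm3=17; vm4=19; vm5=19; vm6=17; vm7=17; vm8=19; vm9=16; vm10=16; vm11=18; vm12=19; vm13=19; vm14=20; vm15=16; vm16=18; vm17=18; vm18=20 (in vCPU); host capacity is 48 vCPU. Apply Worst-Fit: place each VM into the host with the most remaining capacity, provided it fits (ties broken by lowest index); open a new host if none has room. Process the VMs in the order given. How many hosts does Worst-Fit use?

9

vm1 (20 vCPU) → host 1 (remaining 28 vCPU)
vm2 (17 vCPU) → host 1 (remaining 11 vCPU)
vm3 (17 vCPU) → host 2 (remaining 31 vCPU)
vm4 (19 vCPU) → host 2 (remaining 12 vCPU)
vm5 (19 vCPU) → host 3 (remaining 29 vCPU)
vm6 (17 vCPU) → host 3 (remaining 12 vCPU)
vm7 (17 vCPU) → host 4 (remaining 31 vCPU)
vm8 (19 vCPU) → host 4 (remaining 12 vCPU)
vm9 (16 vCPU) → host 5 (remaining 32 vCPU)
vm10 (16 vCPU) → host 5 (remaining 16 vCPU)
vm11 (18 vCPU) → host 6 (remaining 30 vCPU)
vm12 (19 vCPU) → host 6 (remaining 11 vCPU)
vm13 (19 vCPU) → host 7 (remaining 29 vCPU)
vm14 (20 vCPU) → host 7 (remaining 9 vCPU)
vm15 (16 vCPU) → host 5 (remaining 0 vCPU)
vm16 (18 vCPU) → host 8 (remaining 30 vCPU)
vm17 (18 vCPU) → host 8 (remaining 12 vCPU)
vm18 (20 vCPU) → host 9 (remaining 28 vCPU)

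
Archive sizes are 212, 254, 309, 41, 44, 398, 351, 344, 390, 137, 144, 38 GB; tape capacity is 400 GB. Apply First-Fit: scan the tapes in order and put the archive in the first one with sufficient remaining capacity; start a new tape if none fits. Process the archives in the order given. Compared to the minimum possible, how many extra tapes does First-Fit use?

First-Fit: [212,41,44,38] [254,137] [309] [398] [351] [344] [390] [144] → 8 tapes.
Total size 2662 GB; any packing needs at least ⌈2662/400⌉ = 7 tapes.
An optimal packing achieves that bound: [398] [390] [351,44] [344,41] [309,38] [254,144] [212,137] → 7 tapes.
Excess: 8 − 7 = 1.

1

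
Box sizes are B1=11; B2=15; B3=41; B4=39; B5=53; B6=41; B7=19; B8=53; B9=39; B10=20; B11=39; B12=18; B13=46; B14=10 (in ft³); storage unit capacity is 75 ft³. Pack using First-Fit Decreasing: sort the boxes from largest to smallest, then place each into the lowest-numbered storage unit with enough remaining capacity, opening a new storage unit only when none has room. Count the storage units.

Sorted descending: 53, 53, 46, 41, 41, 39, 39, 39, 20, 19, 18, 15, 11, 10.
storage unit 1: place 53 ft³, 22 ft³ left
storage unit 2: place 53 ft³, 22 ft³ left
storage unit 3: place 46 ft³, 29 ft³ left
storage unit 4: place 41 ft³, 34 ft³ left
storage unit 5: place 41 ft³, 34 ft³ left
storage unit 6: place 39 ft³, 36 ft³ left
storage unit 7: place 39 ft³, 36 ft³ left
storage unit 8: place 39 ft³, 36 ft³ left
storage unit 1: place 20 ft³, 2 ft³ left
storage unit 2: place 19 ft³, 3 ft³ left
storage unit 3: place 18 ft³, 11 ft³ left
storage unit 4: place 15 ft³, 19 ft³ left
storage unit 3: place 11 ft³, 0 ft³ left
storage unit 4: place 10 ft³, 9 ft³ left
Final storage units: [53,20] [53,19] [46,18,11] [41,15,10] [41] [39] [39] [39].

8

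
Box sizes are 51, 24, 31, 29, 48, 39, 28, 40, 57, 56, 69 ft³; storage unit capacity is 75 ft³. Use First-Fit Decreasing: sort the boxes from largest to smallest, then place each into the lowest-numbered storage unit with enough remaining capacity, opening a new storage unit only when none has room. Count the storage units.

Sorted descending: 69, 57, 56, 51, 48, 40, 39, 31, 29, 28, 24.
Put 69 ft³ in storage unit 1; 6 ft³ remain.
Put 57 ft³ in storage unit 2; 18 ft³ remain.
Put 56 ft³ in storage unit 3; 19 ft³ remain.
Put 51 ft³ in storage unit 4; 24 ft³ remain.
Put 48 ft³ in storage unit 5; 27 ft³ remain.
Put 40 ft³ in storage unit 6; 35 ft³ remain.
Put 39 ft³ in storage unit 7; 36 ft³ remain.
Put 31 ft³ in storage unit 6; 4 ft³ remain.
Put 29 ft³ in storage unit 7; 7 ft³ remain.
Put 28 ft³ in storage unit 8; 47 ft³ remain.
Put 24 ft³ in storage unit 4; 0 ft³ remain.

8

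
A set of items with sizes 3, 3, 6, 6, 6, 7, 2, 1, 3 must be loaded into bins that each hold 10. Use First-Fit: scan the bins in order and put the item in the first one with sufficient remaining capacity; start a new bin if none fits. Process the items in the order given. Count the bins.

5

Put 3 in bin 1; 7 remain.
Put 3 in bin 1; 4 remain.
Put 6 in bin 2; 4 remain.
Put 6 in bin 3; 4 remain.
Put 6 in bin 4; 4 remain.
Put 7 in bin 5; 3 remain.
Put 2 in bin 1; 2 remain.
Put 1 in bin 1; 1 remain.
Put 3 in bin 2; 1 remain.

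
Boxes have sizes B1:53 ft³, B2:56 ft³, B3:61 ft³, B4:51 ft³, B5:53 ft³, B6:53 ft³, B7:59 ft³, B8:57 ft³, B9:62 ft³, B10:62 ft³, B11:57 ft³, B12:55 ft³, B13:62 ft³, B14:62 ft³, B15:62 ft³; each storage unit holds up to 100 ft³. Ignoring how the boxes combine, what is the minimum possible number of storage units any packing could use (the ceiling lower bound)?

9 storage units

Total size = 53 + 56 + 61 + 51 + 53 + 53 + 59 + 57 + 62 + 62 + 57 + 55 + 62 + 62 + 62 = 865 ft³.
⌈865 / 100⌉ = 9.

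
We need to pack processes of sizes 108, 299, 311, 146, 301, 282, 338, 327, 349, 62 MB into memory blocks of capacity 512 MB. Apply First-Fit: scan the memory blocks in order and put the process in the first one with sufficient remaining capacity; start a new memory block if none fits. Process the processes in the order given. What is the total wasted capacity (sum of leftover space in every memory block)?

1061

108 MB → memory block 1 (remaining 404 MB)
299 MB → memory block 1 (remaining 105 MB)
311 MB → memory block 2 (remaining 201 MB)
146 MB → memory block 2 (remaining 55 MB)
301 MB → memory block 3 (remaining 211 MB)
282 MB → memory block 4 (remaining 230 MB)
338 MB → memory block 5 (remaining 174 MB)
327 MB → memory block 6 (remaining 185 MB)
349 MB → memory block 7 (remaining 163 MB)
62 MB → memory block 1 (remaining 43 MB)
7 memory blocks × 512 MB = 3584 MB; used 2523 MB; unused 1061 MB.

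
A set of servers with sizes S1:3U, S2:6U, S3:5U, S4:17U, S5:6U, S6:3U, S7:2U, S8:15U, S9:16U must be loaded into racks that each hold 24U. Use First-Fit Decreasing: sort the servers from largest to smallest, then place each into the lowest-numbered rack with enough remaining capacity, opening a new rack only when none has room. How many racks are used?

4

Sorted descending: 17, 16, 15, 6, 6, 5, 3, 3, 2.
17U → rack 1 (remaining 7U)
16U → rack 2 (remaining 8U)
15U → rack 3 (remaining 9U)
6U → rack 1 (remaining 1U)
6U → rack 2 (remaining 2U)
5U → rack 3 (remaining 4U)
3U → rack 3 (remaining 1U)
3U → rack 4 (remaining 21U)
2U → rack 2 (remaining 0U)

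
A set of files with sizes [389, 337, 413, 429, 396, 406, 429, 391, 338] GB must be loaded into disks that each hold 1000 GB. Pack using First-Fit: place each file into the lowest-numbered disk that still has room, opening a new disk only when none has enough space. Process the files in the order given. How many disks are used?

5 disks

389 GB → disk 1 (remaining 611 GB)
337 GB → disk 1 (remaining 274 GB)
413 GB → disk 2 (remaining 587 GB)
429 GB → disk 2 (remaining 158 GB)
396 GB → disk 3 (remaining 604 GB)
406 GB → disk 3 (remaining 198 GB)
429 GB → disk 4 (remaining 571 GB)
391 GB → disk 4 (remaining 180 GB)
338 GB → disk 5 (remaining 662 GB)
Final disks: [389,337] [413,429] [396,406] [429,391] [338].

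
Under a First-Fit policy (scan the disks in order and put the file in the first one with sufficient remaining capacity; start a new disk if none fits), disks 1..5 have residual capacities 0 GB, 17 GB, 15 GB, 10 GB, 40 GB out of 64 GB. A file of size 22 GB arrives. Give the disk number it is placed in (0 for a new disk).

Disks with room: disk 5 (40 GB).
The first with room is disk 5.

5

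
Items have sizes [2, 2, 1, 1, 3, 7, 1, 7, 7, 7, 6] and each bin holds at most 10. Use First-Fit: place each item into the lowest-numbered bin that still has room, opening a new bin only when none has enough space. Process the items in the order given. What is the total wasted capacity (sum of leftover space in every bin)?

Put 2 in bin 1; 8 remain.
Put 2 in bin 1; 6 remain.
Put 1 in bin 1; 5 remain.
Put 1 in bin 1; 4 remain.
Put 3 in bin 1; 1 remain.
Put 7 in bin 2; 3 remain.
Put 1 in bin 1; 0 remain.
Put 7 in bin 3; 3 remain.
Put 7 in bin 4; 3 remain.
Put 7 in bin 5; 3 remain.
Put 6 in bin 6; 4 remain.
6 bins × 10 = 60; used 44; unused 16.

16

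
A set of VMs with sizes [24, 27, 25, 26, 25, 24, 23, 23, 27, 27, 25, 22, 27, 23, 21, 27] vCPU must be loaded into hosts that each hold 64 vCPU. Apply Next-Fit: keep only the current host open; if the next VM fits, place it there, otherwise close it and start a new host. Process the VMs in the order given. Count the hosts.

host 1: place 24 vCPU, 40 vCPU left
host 1: place 27 vCPU, 13 vCPU left
host 2: place 25 vCPU, 39 vCPU left
host 2: place 26 vCPU, 13 vCPU left
host 3: place 25 vCPU, 39 vCPU left
host 3: place 24 vCPU, 15 vCPU left
host 4: place 23 vCPU, 41 vCPU left
host 4: place 23 vCPU, 18 vCPU left
host 5: place 27 vCPU, 37 vCPU left
host 5: place 27 vCPU, 10 vCPU left
host 6: place 25 vCPU, 39 vCPU left
host 6: place 22 vCPU, 17 vCPU left
host 7: place 27 vCPU, 37 vCPU left
host 7: place 23 vCPU, 14 vCPU left
host 8: place 21 vCPU, 43 vCPU left
host 8: place 27 vCPU, 16 vCPU left
Final hosts: [24,27] [25,26] [25,24] [23,23] [27,27] [25,22] [27,23] [21,27].

8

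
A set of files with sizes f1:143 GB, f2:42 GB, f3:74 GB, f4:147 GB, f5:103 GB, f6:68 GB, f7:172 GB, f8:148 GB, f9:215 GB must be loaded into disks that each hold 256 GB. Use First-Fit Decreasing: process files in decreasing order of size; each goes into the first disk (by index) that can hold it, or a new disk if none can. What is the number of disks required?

Sorted descending: 215, 172, 148, 147, 143, 103, 74, 68, 42.
215 GB → disk 1 (remaining 41 GB)
172 GB → disk 2 (remaining 84 GB)
148 GB → disk 3 (remaining 108 GB)
147 GB → disk 4 (remaining 109 GB)
143 GB → disk 5 (remaining 113 GB)
103 GB → disk 3 (remaining 5 GB)
74 GB → disk 2 (remaining 10 GB)
68 GB → disk 4 (remaining 41 GB)
42 GB → disk 5 (remaining 71 GB)

5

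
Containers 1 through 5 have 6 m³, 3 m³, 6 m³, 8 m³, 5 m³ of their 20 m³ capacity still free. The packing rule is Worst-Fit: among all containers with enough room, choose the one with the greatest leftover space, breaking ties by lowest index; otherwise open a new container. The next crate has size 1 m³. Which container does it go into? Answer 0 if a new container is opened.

Containers with room: container 1 (6 m³), container 2 (3 m³), container 3 (6 m³), container 4 (8 m³), container 5 (5 m³).
Most room is container 4 with 8 m³ free.

4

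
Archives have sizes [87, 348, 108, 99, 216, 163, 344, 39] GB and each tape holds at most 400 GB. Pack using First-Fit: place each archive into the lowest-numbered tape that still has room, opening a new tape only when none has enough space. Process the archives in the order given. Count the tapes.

87 GB → tape 1 (remaining 313 GB)
348 GB → tape 2 (remaining 52 GB)
108 GB → tape 1 (remaining 205 GB)
99 GB → tape 1 (remaining 106 GB)
216 GB → tape 3 (remaining 184 GB)
163 GB → tape 3 (remaining 21 GB)
344 GB → tape 4 (remaining 56 GB)
39 GB → tape 1 (remaining 67 GB)
Final tapes: [87,108,99,39] [348] [216,163] [344].

4 tapes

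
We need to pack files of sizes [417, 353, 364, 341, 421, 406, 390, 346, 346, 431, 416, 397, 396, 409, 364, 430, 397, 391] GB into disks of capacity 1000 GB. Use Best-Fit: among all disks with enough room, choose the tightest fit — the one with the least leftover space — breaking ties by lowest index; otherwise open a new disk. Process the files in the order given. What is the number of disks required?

Put 417 GB in disk 1; 583 GB remain.
Put 353 GB in disk 1; 230 GB remain.
Put 364 GB in disk 2; 636 GB remain.
Put 341 GB in disk 2; 295 GB remain.
Put 421 GB in disk 3; 579 GB remain.
Put 406 GB in disk 3; 173 GB remain.
Put 390 GB in disk 4; 610 GB remain.
Put 346 GB in disk 4; 264 GB remain.
Put 346 GB in disk 5; 654 GB remain.
Put 431 GB in disk 5; 223 GB remain.
Put 416 GB in disk 6; 584 GB remain.
Put 397 GB in disk 6; 187 GB remain.
Put 396 GB in disk 7; 604 GB remain.
Put 409 GB in disk 7; 195 GB remain.
Put 364 GB in disk 8; 636 GB remain.
Put 430 GB in disk 8; 206 GB remain.
Put 397 GB in disk 9; 603 GB remain.
Put 391 GB in disk 9; 212 GB remain.
Final disks: [417,353] [364,341] [421,406] [390,346] [346,431] [416,397] [396,409] [364,430] [397,391].

9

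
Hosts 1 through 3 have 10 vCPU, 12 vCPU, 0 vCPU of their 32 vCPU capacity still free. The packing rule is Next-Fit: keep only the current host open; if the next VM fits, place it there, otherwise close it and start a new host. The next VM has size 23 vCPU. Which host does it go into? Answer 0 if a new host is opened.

0

Next-Fit only looks at host 3, which has 0 vCPU free.
23 vCPU does not fit, so a new host is opened.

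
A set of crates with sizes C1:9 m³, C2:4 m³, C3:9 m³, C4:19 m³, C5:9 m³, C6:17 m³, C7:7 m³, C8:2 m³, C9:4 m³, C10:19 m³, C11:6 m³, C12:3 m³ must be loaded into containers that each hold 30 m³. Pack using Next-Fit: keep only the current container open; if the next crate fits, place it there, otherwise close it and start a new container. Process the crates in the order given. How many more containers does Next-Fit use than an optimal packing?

0

Next-Fit: [9,4,9] [19,9] [17,7,2,4] [19,6,3] → 4 containers.
Total size 108 m³; any packing needs at least ⌈108/30⌉ = 4 containers.
So 4 is already optimal.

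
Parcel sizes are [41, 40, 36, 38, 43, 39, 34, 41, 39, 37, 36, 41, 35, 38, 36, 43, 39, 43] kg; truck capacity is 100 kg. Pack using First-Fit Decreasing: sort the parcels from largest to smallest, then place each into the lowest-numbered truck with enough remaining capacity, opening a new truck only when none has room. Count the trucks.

Sorted descending: 43, 43, 43, 41, 41, 41, 40, 39, 39, 39, 38, 38, 37, 36, 36, 36, 35, 34.
Put 43 kg in truck 1; 57 kg remain.
Put 43 kg in truck 1; 14 kg remain.
Put 43 kg in truck 2; 57 kg remain.
Put 41 kg in truck 2; 16 kg remain.
Put 41 kg in truck 3; 59 kg remain.
Put 41 kg in truck 3; 18 kg remain.
Put 40 kg in truck 4; 60 kg remain.
Put 39 kg in truck 4; 21 kg remain.
Put 39 kg in truck 5; 61 kg remain.
Put 39 kg in truck 5; 22 kg remain.
Put 38 kg in truck 6; 62 kg remain.
Put 38 kg in truck 6; 24 kg remain.
Put 37 kg in truck 7; 63 kg remain.
Put 36 kg in truck 7; 27 kg remain.
Put 36 kg in truck 8; 64 kg remain.
Put 36 kg in truck 8; 28 kg remain.
Put 35 kg in truck 9; 65 kg remain.
Put 34 kg in truck 9; 31 kg remain.
Final trucks: [43,43] [43,41] [41,41] [40,39] [39,39] [38,38] [37,36] [36,36] [35,34].

9 trucks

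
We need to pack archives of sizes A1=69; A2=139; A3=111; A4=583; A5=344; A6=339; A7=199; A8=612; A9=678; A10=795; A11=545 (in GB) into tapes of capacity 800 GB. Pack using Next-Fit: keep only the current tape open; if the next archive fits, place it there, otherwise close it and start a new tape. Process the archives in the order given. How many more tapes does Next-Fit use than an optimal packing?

2

Next-Fit: [69,139,111] [583] [344,339] [199] [612] [678] [795] [545] → 8 tapes.
Total size 4414 GB; any packing needs at least ⌈4414/800⌉ = 6 tapes.
An optimal packing achieves that bound: [795] [678,111] [612,139] [583,199] [545,69] [344,339] → 6 tapes.
Excess: 8 − 6 = 2.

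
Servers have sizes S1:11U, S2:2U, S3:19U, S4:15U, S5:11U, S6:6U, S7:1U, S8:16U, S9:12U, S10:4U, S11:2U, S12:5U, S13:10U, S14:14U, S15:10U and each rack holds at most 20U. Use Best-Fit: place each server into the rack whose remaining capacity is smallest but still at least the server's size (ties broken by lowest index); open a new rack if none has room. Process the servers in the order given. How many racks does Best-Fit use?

rack 1: place S1 (11U), 9U left
rack 1: place S2 (2U), 7U left
rack 2: place S3 (19U), 1U left
rack 3: place S4 (15U), 5U left
rack 4: place S5 (11U), 9U left
rack 1: place S6 (6U), 1U left
rack 1: place S7 (1U), 0U left
rack 5: place S8 (16U), 4U left
rack 6: place S9 (12U), 8U left
rack 5: place S10 (4U), 0U left
rack 3: place S11 (2U), 3U left
rack 6: place S12 (5U), 3U left
rack 7: place S13 (10U), 10U left
rack 8: place S14 (14U), 6U left
rack 7: place S15 (10U), 0U left

8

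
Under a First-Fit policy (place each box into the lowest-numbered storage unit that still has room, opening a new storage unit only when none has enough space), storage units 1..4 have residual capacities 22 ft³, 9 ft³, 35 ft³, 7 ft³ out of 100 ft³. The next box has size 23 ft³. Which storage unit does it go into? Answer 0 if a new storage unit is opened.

3

Storage units with room: storage unit 3 (35 ft³).
The first with room is storage unit 3.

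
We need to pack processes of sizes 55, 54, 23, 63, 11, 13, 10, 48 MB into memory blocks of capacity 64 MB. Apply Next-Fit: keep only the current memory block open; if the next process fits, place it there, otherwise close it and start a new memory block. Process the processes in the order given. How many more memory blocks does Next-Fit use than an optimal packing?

1

Next-Fit: [55] [54] [23] [63] [11,13,10] [48] → 6 memory blocks.
Total size 277 MB; any packing needs at least ⌈277/64⌉ = 5 memory blocks.
An optimal packing achieves that bound: [63] [55] [54,10] [48,13] [23,11] → 5 memory blocks.
Excess: 6 − 5 = 1.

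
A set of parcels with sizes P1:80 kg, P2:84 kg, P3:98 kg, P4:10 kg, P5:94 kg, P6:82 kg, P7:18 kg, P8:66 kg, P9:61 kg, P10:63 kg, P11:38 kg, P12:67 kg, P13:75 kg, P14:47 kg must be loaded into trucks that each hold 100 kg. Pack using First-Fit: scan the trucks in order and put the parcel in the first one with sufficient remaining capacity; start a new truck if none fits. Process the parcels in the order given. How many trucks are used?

truck 1: place P1 (80 kg), 20 kg left
truck 2: place P2 (84 kg), 16 kg left
truck 3: place P3 (98 kg), 2 kg left
truck 1: place P4 (10 kg), 10 kg left
truck 4: place P5 (94 kg), 6 kg left
truck 5: place P6 (82 kg), 18 kg left
truck 5: place P7 (18 kg), 0 kg left
truck 6: place P8 (66 kg), 34 kg left
truck 7: place P9 (61 kg), 39 kg left
truck 8: place P10 (63 kg), 37 kg left
truck 7: place P11 (38 kg), 1 kg left
truck 9: place P12 (67 kg), 33 kg left
truck 10: place P13 (75 kg), 25 kg left
truck 11: place P14 (47 kg), 53 kg left

11 trucks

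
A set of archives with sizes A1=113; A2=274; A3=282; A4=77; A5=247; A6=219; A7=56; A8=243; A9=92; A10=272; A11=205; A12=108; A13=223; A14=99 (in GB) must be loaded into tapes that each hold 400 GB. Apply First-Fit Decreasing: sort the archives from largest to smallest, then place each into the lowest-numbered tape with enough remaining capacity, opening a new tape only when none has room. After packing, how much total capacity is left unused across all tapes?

690

Sorted descending: 282, 274, 272, 247, 243, 223, 219, 205, 113, 108, 99, 92, 77, 56.
282 GB → tape 1 (remaining 118 GB)
274 GB → tape 2 (remaining 126 GB)
272 GB → tape 3 (remaining 128 GB)
247 GB → tape 4 (remaining 153 GB)
243 GB → tape 5 (remaining 157 GB)
223 GB → tape 6 (remaining 177 GB)
219 GB → tape 7 (remaining 181 GB)
205 GB → tape 8 (remaining 195 GB)
113 GB → tape 1 (remaining 5 GB)
108 GB → tape 2 (remaining 18 GB)
99 GB → tape 3 (remaining 29 GB)
92 GB → tape 4 (remaining 61 GB)
77 GB → tape 5 (remaining 80 GB)
56 GB → tape 4 (remaining 5 GB)
8 tapes × 400 GB = 3200 GB; used 2510 GB; unused 690 GB.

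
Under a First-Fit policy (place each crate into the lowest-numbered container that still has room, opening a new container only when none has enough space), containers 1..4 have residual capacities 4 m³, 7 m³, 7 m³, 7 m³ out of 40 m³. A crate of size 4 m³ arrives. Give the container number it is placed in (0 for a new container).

1

Containers with room: container 1 (4 m³), container 2 (7 m³), container 3 (7 m³), container 4 (7 m³).
The first with room is container 1.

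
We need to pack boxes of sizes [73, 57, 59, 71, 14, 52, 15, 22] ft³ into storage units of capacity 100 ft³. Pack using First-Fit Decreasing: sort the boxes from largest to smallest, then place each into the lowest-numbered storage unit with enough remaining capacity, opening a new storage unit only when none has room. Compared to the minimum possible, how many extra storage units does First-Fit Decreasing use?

0

First-Fit Decreasing: [73,22] [71,15,14] [59] [57] [52] → 5 storage units.
5 boxes exceed 50 ft³ (half the capacity), and no two of those can share a storage unit, so at least 5 storage units are needed.
So 5 is already optimal.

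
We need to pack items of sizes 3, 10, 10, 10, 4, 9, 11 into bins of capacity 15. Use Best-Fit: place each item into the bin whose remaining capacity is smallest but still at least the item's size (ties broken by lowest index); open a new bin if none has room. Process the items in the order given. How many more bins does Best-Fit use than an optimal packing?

0

Best-Fit: [3,10] [10,4] [10] [9] [11] → 5 bins.
5 items exceed 7.5 (half the capacity), and no two of those can share a bin, so at least 5 bins are needed.
So 5 is already optimal.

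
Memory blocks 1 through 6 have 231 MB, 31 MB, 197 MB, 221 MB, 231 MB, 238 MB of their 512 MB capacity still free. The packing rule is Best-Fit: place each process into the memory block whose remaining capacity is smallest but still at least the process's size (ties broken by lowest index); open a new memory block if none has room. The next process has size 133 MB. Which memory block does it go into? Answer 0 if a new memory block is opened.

3

Memory blocks with room: memory block 1 (231 MB), memory block 3 (197 MB), memory block 4 (221 MB), memory block 5 (231 MB), memory block 6 (238 MB).
Tightest fit is memory block 3 with 197 MB free.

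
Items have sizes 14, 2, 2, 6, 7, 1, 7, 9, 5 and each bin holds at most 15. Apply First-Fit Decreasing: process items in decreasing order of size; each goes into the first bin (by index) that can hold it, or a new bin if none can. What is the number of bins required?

4

Sorted descending: 14, 9, 7, 7, 6, 5, 2, 2, 1.
Put 14 in bin 1; 1 remain.
Put 9 in bin 2; 6 remain.
Put 7 in bin 3; 8 remain.
Put 7 in bin 3; 1 remain.
Put 6 in bin 2; 0 remain.
Put 5 in bin 4; 10 remain.
Put 2 in bin 4; 8 remain.
Put 2 in bin 4; 6 remain.
Put 1 in bin 1; 0 remain.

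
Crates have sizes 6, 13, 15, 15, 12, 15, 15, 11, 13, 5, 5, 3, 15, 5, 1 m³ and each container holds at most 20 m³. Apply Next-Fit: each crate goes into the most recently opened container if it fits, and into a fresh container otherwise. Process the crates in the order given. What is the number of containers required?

11

container 1: place 6 m³, 14 m³ left
container 1: place 13 m³, 1 m³ left
container 2: place 15 m³, 5 m³ left
container 3: place 15 m³, 5 m³ left
container 4: place 12 m³, 8 m³ left
container 5: place 15 m³, 5 m³ left
container 6: place 15 m³, 5 m³ left
container 7: place 11 m³, 9 m³ left
container 8: place 13 m³, 7 m³ left
container 8: place 5 m³, 2 m³ left
container 9: place 5 m³, 15 m³ left
container 9: place 3 m³, 12 m³ left
container 10: place 15 m³, 5 m³ left
container 10: place 5 m³, 0 m³ left
container 11: place 1 m³, 19 m³ left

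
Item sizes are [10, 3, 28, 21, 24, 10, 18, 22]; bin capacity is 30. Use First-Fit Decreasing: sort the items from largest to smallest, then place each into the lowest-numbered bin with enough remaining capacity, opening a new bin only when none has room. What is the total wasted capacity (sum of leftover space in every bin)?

44

Sorted descending: 28, 24, 22, 21, 18, 10, 10, 3.
bin 1: place 28, 2 left
bin 2: place 24, 6 left
bin 3: place 22, 8 left
bin 4: place 21, 9 left
bin 5: place 18, 12 left
bin 5: place 10, 2 left
bin 6: place 10, 20 left
bin 2: place 3, 3 left
6 bins × 30 = 180; used 136; unused 44.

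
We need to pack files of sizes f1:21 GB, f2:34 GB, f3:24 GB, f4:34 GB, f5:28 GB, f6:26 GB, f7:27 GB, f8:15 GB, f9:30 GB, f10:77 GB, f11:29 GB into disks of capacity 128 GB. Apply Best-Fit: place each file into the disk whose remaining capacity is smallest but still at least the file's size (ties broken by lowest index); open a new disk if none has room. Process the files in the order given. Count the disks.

f1 (21 GB) → disk 1 (remaining 107 GB)
f2 (34 GB) → disk 1 (remaining 73 GB)
f3 (24 GB) → disk 1 (remaining 49 GB)
f4 (34 GB) → disk 1 (remaining 15 GB)
f5 (28 GB) → disk 2 (remaining 100 GB)
f6 (26 GB) → disk 2 (remaining 74 GB)
f7 (27 GB) → disk 2 (remaining 47 GB)
f8 (15 GB) → disk 1 (remaining 0 GB)
f9 (30 GB) → disk 2 (remaining 17 GB)
f10 (77 GB) → disk 3 (remaining 51 GB)
f11 (29 GB) → disk 3 (remaining 22 GB)

3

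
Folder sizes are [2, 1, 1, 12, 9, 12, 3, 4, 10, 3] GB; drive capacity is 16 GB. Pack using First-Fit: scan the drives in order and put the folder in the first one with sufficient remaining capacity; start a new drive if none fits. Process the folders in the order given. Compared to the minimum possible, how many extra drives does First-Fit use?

First-Fit: [2,1,1,12] [9,3,4] [12,3] [10] → 4 drives.
Total size 57 GB; any packing needs at least ⌈57/16⌉ = 4 drives.
So 4 is already optimal.

0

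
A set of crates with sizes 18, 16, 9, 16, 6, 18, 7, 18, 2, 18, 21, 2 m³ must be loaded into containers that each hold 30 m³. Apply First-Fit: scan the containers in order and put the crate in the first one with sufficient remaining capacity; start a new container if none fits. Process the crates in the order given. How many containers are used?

Put 18 m³ in container 1; 12 m³ remain.
Put 16 m³ in container 2; 14 m³ remain.
Put 9 m³ in container 1; 3 m³ remain.
Put 16 m³ in container 3; 14 m³ remain.
Put 6 m³ in container 2; 8 m³ remain.
Put 18 m³ in container 4; 12 m³ remain.
Put 7 m³ in container 2; 1 m³ remain.
Put 18 m³ in container 5; 12 m³ remain.
Put 2 m³ in container 1; 1 m³ remain.
Put 18 m³ in container 6; 12 m³ remain.
Put 21 m³ in container 7; 9 m³ remain.
Put 2 m³ in container 3; 12 m³ remain.
Final containers: [18,9,2] [16,6,7] [16,2] [18] [18] [18] [21].

7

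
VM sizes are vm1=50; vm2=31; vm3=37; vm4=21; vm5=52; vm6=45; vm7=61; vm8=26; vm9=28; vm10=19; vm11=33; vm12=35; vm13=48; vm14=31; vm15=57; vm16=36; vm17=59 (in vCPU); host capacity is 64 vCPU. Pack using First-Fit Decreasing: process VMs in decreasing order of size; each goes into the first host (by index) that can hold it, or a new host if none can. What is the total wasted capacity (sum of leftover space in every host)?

Sorted descending: 61, 59, 57, 52, 50, 48, 45, 37, 36, 35, 33, 31, 31, 28, 26, 21, 19.
61 vCPU → host 1 (remaining 3 vCPU)
59 vCPU → host 2 (remaining 5 vCPU)
57 vCPU → host 3 (remaining 7 vCPU)
52 vCPU → host 4 (remaining 12 vCPU)
50 vCPU → host 5 (remaining 14 vCPU)
48 vCPU → host 6 (remaining 16 vCPU)
45 vCPU → host 7 (remaining 19 vCPU)
37 vCPU → host 8 (remaining 27 vCPU)
36 vCPU → host 9 (remaining 28 vCPU)
35 vCPU → host 10 (remaining 29 vCPU)
33 vCPU → host 11 (remaining 31 vCPU)
31 vCPU → host 11 (remaining 0 vCPU)
31 vCPU → host 12 (remaining 33 vCPU)
28 vCPU → host 9 (remaining 0 vCPU)
26 vCPU → host 8 (remaining 1 vCPU)
21 vCPU → host 10 (remaining 8 vCPU)
19 vCPU → host 7 (remaining 0 vCPU)
12 hosts × 64 vCPU = 768 vCPU; used 669 vCPU; unused 99 vCPU.

99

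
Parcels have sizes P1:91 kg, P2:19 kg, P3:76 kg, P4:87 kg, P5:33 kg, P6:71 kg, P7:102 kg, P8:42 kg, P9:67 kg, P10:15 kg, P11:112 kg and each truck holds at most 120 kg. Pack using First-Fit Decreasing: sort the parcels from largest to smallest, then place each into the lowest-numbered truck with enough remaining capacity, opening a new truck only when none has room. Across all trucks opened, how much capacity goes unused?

Sorted descending: 112, 102, 91, 87, 76, 71, 67, 42, 33, 19, 15.
112 kg → truck 1 (remaining 8 kg)
102 kg → truck 2 (remaining 18 kg)
91 kg → truck 3 (remaining 29 kg)
87 kg → truck 4 (remaining 33 kg)
76 kg → truck 5 (remaining 44 kg)
71 kg → truck 6 (remaining 49 kg)
67 kg → truck 7 (remaining 53 kg)
42 kg → truck 5 (remaining 2 kg)
33 kg → truck 4 (remaining 0 kg)
19 kg → truck 3 (remaining 10 kg)
15 kg → truck 2 (remaining 3 kg)
7 trucks × 120 kg = 840 kg; used 715 kg; unused 125 kg.

125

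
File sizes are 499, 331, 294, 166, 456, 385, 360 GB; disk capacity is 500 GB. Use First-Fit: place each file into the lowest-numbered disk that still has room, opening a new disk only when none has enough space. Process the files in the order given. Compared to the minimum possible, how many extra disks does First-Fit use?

First-Fit: [499] [331,166] [294] [456] [385] [360] → 6 disks.
6 files exceed 250 GB (half the capacity), and no two of those can share a disk, so at least 6 disks are needed.
So 6 is already optimal.

0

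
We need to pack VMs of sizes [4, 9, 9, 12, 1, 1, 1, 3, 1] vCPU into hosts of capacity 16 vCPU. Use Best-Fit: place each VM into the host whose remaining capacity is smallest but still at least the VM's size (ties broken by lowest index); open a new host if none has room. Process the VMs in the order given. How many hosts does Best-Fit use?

Put 4 vCPU in host 1; 12 vCPU remain.
Put 9 vCPU in host 1; 3 vCPU remain.
Put 9 vCPU in host 2; 7 vCPU remain.
Put 12 vCPU in host 3; 4 vCPU remain.
Put 1 vCPU in host 1; 2 vCPU remain.
Put 1 vCPU in host 1; 1 vCPU remain.
Put 1 vCPU in host 1; 0 vCPU remain.
Put 3 vCPU in host 3; 1 vCPU remain.
Put 1 vCPU in host 3; 0 vCPU remain.

3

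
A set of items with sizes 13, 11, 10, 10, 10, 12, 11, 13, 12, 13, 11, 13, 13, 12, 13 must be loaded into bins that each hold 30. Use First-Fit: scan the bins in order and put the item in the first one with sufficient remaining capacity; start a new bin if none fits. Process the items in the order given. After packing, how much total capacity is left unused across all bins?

33

Put 13 in bin 1; 17 remain.
Put 11 in bin 1; 6 remain.
Put 10 in bin 2; 20 remain.
Put 10 in bin 2; 10 remain.
Put 10 in bin 2; 0 remain.
Put 12 in bin 3; 18 remain.
Put 11 in bin 3; 7 remain.
Put 13 in bin 4; 17 remain.
Put 12 in bin 4; 5 remain.
Put 13 in bin 5; 17 remain.
Put 11 in bin 5; 6 remain.
Put 13 in bin 6; 17 remain.
Put 13 in bin 6; 4 remain.
Put 12 in bin 7; 18 remain.
Put 13 in bin 7; 5 remain.
7 bins × 30 = 210; used 177; unused 33.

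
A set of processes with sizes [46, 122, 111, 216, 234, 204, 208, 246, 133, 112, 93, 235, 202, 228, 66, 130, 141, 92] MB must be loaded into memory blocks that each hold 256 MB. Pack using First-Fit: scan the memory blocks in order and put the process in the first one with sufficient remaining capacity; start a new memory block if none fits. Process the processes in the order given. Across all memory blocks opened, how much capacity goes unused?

509

Put 46 MB in memory block 1; 210 MB remain.
Put 122 MB in memory block 1; 88 MB remain.
Put 111 MB in memory block 2; 145 MB remain.
Put 216 MB in memory block 3; 40 MB remain.
Put 234 MB in memory block 4; 22 MB remain.
Put 204 MB in memory block 5; 52 MB remain.
Put 208 MB in memory block 6; 48 MB remain.
Put 246 MB in memory block 7; 10 MB remain.
Put 133 MB in memory block 2; 12 MB remain.
Put 112 MB in memory block 8; 144 MB remain.
Put 93 MB in memory block 8; 51 MB remain.
Put 235 MB in memory block 9; 21 MB remain.
Put 202 MB in memory block 10; 54 MB remain.
Put 228 MB in memory block 11; 28 MB remain.
Put 66 MB in memory block 1; 22 MB remain.
Put 130 MB in memory block 12; 126 MB remain.
Put 141 MB in memory block 13; 115 MB remain.
Put 92 MB in memory block 12; 34 MB remain.
13 memory blocks × 256 MB = 3328 MB; used 2819 MB; unused 509 MB.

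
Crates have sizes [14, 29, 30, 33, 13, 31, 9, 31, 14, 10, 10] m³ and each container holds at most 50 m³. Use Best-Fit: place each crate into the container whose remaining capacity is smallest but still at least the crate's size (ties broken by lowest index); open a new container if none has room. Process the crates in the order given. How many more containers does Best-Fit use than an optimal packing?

0

Best-Fit: [14,29] [30,10] [33,13] [31,9,10] [31,14] → 5 containers.
Total size 224 m³; any packing needs at least ⌈224/50⌉ = 5 containers.
So 5 is already optimal.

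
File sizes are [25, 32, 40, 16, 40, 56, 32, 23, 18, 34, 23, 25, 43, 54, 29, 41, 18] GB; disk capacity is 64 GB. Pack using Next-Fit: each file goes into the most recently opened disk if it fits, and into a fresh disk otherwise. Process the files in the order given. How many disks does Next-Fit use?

11

Put 25 GB in disk 1; 39 GB remain.
Put 32 GB in disk 1; 7 GB remain.
Put 40 GB in disk 2; 24 GB remain.
Put 16 GB in disk 2; 8 GB remain.
Put 40 GB in disk 3; 24 GB remain.
Put 56 GB in disk 4; 8 GB remain.
Put 32 GB in disk 5; 32 GB remain.
Put 23 GB in disk 5; 9 GB remain.
Put 18 GB in disk 6; 46 GB remain.
Put 34 GB in disk 6; 12 GB remain.
Put 23 GB in disk 7; 41 GB remain.
Put 25 GB in disk 7; 16 GB remain.
Put 43 GB in disk 8; 21 GB remain.
Put 54 GB in disk 9; 10 GB remain.
Put 29 GB in disk 10; 35 GB remain.
Put 41 GB in disk 11; 23 GB remain.
Put 18 GB in disk 11; 5 GB remain.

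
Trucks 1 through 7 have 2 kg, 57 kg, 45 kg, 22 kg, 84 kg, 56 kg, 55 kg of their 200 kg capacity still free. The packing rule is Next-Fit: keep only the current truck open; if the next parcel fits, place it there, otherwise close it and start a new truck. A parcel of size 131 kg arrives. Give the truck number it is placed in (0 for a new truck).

Next-Fit only looks at truck 7, which has 55 kg free.
131 kg does not fit, so a new truck is opened.

0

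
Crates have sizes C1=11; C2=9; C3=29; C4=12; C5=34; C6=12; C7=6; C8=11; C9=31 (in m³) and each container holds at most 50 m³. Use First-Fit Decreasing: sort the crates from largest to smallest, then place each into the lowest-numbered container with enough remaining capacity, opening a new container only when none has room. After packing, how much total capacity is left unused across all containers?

Sorted descending: 34, 31, 29, 12, 12, 11, 11, 9, 6.
container 1: place 34 m³, 16 m³ left
container 2: place 31 m³, 19 m³ left
container 3: place 29 m³, 21 m³ left
container 1: place 12 m³, 4 m³ left
container 2: place 12 m³, 7 m³ left
container 3: place 11 m³, 10 m³ left
container 4: place 11 m³, 39 m³ left
container 3: place 9 m³, 1 m³ left
container 2: place 6 m³, 1 m³ left
4 containers × 50 m³ = 200 m³; used 155 m³; unused 45 m³.

45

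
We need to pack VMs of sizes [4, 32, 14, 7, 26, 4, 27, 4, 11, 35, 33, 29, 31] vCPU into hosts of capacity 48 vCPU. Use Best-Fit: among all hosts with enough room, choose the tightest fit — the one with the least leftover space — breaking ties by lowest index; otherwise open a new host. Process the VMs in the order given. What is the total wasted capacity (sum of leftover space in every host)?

4 vCPU → host 1 (remaining 44 vCPU)
32 vCPU → host 1 (remaining 12 vCPU)
14 vCPU → host 2 (remaining 34 vCPU)
7 vCPU → host 1 (remaining 5 vCPU)
26 vCPU → host 2 (remaining 8 vCPU)
4 vCPU → host 1 (remaining 1 vCPU)
27 vCPU → host 3 (remaining 21 vCPU)
4 vCPU → host 2 (remaining 4 vCPU)
11 vCPU → host 3 (remaining 10 vCPU)
35 vCPU → host 4 (remaining 13 vCPU)
33 vCPU → host 5 (remaining 15 vCPU)
29 vCPU → host 6 (remaining 19 vCPU)
31 vCPU → host 7 (remaining 17 vCPU)
7 hosts × 48 vCPU = 336 vCPU; used 257 vCPU; unused 79 vCPU.

79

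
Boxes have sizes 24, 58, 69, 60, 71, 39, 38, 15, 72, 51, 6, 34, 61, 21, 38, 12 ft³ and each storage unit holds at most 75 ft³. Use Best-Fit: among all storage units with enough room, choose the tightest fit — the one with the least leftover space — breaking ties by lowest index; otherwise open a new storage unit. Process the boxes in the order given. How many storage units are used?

10

Put 24 ft³ in storage unit 1; 51 ft³ remain.
Put 58 ft³ in storage unit 2; 17 ft³ remain.
Put 69 ft³ in storage unit 3; 6 ft³ remain.
Put 60 ft³ in storage unit 4; 15 ft³ remain.
Put 71 ft³ in storage unit 5; 4 ft³ remain.
Put 39 ft³ in storage unit 1; 12 ft³ remain.
Put 38 ft³ in storage unit 6; 37 ft³ remain.
Put 15 ft³ in storage unit 4; 0 ft³ remain.
Put 72 ft³ in storage unit 7; 3 ft³ remain.
Put 51 ft³ in storage unit 8; 24 ft³ remain.
Put 6 ft³ in storage unit 3; 0 ft³ remain.
Put 34 ft³ in storage unit 6; 3 ft³ remain.
Put 61 ft³ in storage unit 9; 14 ft³ remain.
Put 21 ft³ in storage unit 8; 3 ft³ remain.
Put 38 ft³ in storage unit 10; 37 ft³ remain.
Put 12 ft³ in storage unit 1; 0 ft³ remain.
Final storage units: [24,39,12] [58] [69,6] [60,15] [71] [38,34] [72] [51,21] [61] [38].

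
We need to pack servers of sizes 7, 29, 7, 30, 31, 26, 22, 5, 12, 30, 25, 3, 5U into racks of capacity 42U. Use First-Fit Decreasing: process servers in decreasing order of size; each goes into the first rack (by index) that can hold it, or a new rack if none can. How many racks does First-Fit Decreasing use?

Sorted descending: 31, 30, 30, 29, 26, 25, 22, 12, 7, 7, 5, 5, 3.
rack 1: place 31U, 11U left
rack 2: place 30U, 12U left
rack 3: place 30U, 12U left
rack 4: place 29U, 13U left
rack 5: place 26U, 16U left
rack 6: place 25U, 17U left
rack 7: place 22U, 20U left
rack 2: place 12U, 0U left
rack 1: place 7U, 4U left
rack 3: place 7U, 5U left
rack 3: place 5U, 0U left
rack 4: place 5U, 8U left
rack 1: place 3U, 1U left

7 racks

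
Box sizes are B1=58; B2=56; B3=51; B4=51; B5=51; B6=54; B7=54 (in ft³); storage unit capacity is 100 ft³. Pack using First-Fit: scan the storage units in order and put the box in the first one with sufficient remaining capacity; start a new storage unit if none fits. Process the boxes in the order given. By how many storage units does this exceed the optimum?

0

First-Fit: [58] [56] [51] [51] [51] [54] [54] → 7 storage units.
7 boxes exceed 50 ft³ (half the capacity), and no two of those can share a storage unit, so at least 7 storage units are needed.
So 7 is already optimal.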